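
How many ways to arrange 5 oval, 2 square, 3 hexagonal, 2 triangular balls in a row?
12! / (5! × 2! × 3! × 2!) = 166320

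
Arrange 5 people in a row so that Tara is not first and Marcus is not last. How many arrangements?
By inclusion-exclusion: 5! - 2×(5-1)! + (5-2)! = 120 - 48 + 6 = 78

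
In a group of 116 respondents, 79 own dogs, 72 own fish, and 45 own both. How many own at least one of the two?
|A∪B| = |A| + |B| - |A∩B| = 79 + 72 - 45 = 106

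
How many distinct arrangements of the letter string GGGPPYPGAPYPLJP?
15! / (4! × 1! × 1! × 2! × 6! × 1!) = 37837800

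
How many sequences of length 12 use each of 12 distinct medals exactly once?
12! = 479001600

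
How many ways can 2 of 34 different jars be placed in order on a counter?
P(34,2) = 34!/(34-2)! = 1122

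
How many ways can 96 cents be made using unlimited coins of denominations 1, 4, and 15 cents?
Coefficient of x^96 in 1/(1-x^1) · 1/(1-x^4) · 1/(1-x^15). Case on j = number of 15-cent coins (j = 0..6); remainder r = 96 - 15j is made from {1,4} in ⌊r/4⌋+1 ways. r = 96, 81, 66, 51, 36, 21, 6 → 25 + 21 + 17 + 13 + 10 + 6 + 2 = 94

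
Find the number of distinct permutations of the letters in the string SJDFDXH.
7! / (1! × 1! × 1! × 2! × 1! × 1!) = 2520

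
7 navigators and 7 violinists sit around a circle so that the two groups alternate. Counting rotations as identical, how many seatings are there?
Fix one of the navigators: (7-1)! ways for the remaining navigators, × 7! ways for the violinists = 720 × 5040 = 3628800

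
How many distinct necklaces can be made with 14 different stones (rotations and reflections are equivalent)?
(14-1)!/2 = 6227020800/2 = 3113510400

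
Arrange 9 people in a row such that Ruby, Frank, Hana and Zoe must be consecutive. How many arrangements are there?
Treat the 4 as one block: (9-4+1)! × 4! = 720 × 24 = 17280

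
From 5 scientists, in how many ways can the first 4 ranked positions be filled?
P(5,4) = 5!/(5-4)! = 120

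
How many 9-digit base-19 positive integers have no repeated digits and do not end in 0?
Last digit: 18 nonzero choices. First digit: 17 (nonzero, ≠last). Middle 7: P(17,7) = 98017920. Total = 29993483520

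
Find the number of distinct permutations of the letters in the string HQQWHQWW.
8! / (2! × 3! × 3!) = 560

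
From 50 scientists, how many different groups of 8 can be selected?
C(50,8) = 50!/(8!×42!) = 536878650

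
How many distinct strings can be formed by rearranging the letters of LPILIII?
7! / (4! × 1! × 2!) = 105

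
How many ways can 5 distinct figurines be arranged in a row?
5! = 120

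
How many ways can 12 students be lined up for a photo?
12! = 479001600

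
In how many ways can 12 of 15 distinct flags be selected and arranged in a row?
P(15,12) = 15!/(15-12)! = 217945728000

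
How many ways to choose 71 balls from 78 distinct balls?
C(78,71) = 78!/(71!×7!) = 2641902120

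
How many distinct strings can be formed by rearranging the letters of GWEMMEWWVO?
10! / (1! × 3! × 2! × 1! × 2! × 1!) = 151200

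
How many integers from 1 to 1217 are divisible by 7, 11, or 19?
⌊1217/7⌋+⌊1217/11⌋+⌊1217/19⌋ - ⌊1217/77⌋-⌊1217/133⌋-⌊1217/209⌋ + ⌊1217/1463⌋ = 173+110+64 - 15-9-5 + 0 = 318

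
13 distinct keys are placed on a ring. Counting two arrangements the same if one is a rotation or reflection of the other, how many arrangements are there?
(13-1)!/2 = 479001600/2 = 239500800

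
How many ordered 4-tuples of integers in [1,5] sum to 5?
Coefficient of x^5 in (x + x² + ... + x^5)^4. By inclusion-exclusion on dice exceeding 5: Σ_j (-1)^j C(4,j)·C(5-1-5j, 3) = C(4,0)·C(4,3) = 1·4 = 4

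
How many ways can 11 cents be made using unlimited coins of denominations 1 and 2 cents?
Coefficient of x^11 in 1/(1-x^1) · 1/(1-x^2). Use j coins of 2 for j = 0..⌊11/2⌋ = 5, the rest in 1s: 5 + 1 = 6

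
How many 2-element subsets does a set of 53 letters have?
C(53,2) = 53!/(2!×51!) = 1378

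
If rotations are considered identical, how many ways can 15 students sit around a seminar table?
Circular: fix one position, arrange the rest. (15-1)! = 87178291200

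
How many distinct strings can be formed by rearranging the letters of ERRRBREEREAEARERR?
17! / (1! × 6! × 8! × 2!) = 6126120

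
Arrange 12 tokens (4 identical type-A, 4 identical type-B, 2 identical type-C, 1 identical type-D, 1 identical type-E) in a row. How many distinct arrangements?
12! / (4! × 4! × 2! × 1! × 1!) = 415800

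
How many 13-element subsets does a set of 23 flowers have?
C(23,13) = 23!/(13!×10!) = 1144066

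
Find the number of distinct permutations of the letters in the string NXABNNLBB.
9! / (1! × 1! × 3! × 1! × 3!) = 10080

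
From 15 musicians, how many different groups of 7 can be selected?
C(15,7) = 15!/(7!×8!) = 6435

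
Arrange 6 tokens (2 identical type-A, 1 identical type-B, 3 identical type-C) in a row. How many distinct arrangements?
6! / (2! × 1! × 3!) = 60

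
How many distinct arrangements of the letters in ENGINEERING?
11! / (3! × 3! × 2! × 2! × 1!) = 277200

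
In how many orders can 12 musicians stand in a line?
12! = 479001600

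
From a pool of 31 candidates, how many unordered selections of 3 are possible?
C(31,3) = 31!/(3!×28!) = 4495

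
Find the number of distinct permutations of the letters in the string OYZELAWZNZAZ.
12! / (1! × 1! × 1! × 1! × 1! × 4! × 2! × 1!) = 9979200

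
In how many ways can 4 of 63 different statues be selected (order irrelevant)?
C(63,4) = 63!/(4!×59!) = 595665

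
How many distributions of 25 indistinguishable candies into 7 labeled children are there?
C(25+7-1, 7-1) = C(31, 6) = 736281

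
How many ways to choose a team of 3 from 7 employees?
C(7,3) = 7!/(3!×4!) = 35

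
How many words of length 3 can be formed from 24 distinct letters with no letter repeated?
P(24,3) = 24!/(24-3)! = 12144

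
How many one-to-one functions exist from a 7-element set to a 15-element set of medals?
P(15,7) = 15!/(15-7)! = 32432400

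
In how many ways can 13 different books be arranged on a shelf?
13! = 6227020800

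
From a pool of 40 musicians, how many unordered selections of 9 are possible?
C(40,9) = 40!/(9!×31!) = 273438880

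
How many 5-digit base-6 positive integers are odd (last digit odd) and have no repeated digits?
Last∈{1,3,5}. Last=0: 0. Last nonzero: 3×4×P(4,3) = 288. Total = 288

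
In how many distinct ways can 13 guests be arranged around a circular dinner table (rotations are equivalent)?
Circular: fix one position, arrange the rest. (13-1)! = 479001600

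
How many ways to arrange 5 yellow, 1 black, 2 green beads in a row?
8! / (5! × 1! × 2!) = 168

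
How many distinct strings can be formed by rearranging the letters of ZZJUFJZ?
7! / (1! × 3! × 2! × 1!) = 420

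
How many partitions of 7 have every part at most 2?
Let r_j(i) = number of partitions of i into parts ≤ j, for i = 0..7. r_1(i) = 1 for all i; r_j(i) = r_{j-1}(i) + r_j(i-j). Rows j = 2..2: ≤2: 1 1 2 2 3 3 4 4. r_2(7) = 4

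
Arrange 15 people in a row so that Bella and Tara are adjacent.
Treat as block: (15-1)! × 2! = 87178291200 × 2 = 174356582400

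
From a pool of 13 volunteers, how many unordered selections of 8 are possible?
C(13,8) = 13!/(8!×5!) = 1287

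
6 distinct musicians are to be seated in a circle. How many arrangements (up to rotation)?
Circular: fix one position, arrange the rest. (6-1)! = 120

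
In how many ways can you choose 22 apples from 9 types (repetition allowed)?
C(22+9-1, 9-1) = C(30, 8) = 5852925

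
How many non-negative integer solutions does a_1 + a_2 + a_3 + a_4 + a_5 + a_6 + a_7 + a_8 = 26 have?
C(26+8-1, 8-1) = C(33, 7) = 4272048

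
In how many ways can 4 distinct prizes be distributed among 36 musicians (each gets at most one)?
P(36,4) = 36!/(36-4)! = 1413720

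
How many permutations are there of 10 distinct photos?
10! = 3628800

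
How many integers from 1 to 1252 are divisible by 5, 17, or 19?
⌊1252/5⌋+⌊1252/17⌋+⌊1252/19⌋ - ⌊1252/85⌋-⌊1252/95⌋-⌊1252/323⌋ + ⌊1252/1615⌋ = 250+73+65 - 14-13-3 + 0 = 358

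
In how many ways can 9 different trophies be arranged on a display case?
9! = 362880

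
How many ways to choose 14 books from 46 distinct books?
C(46,14) = 46!/(14!×32!) = 239877544005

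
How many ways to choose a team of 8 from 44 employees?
C(44,8) = 44!/(8!×36!) = 177232627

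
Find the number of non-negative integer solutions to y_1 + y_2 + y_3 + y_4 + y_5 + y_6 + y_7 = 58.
C(58+7-1, 7-1) = C(64, 6) = 74974368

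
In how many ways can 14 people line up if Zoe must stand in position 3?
Fix one position: (14-1)! = 6227020800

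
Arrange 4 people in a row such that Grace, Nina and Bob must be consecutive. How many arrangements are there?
Treat the 3 as one block: (4-3+1)! × 3! = 2 × 6 = 12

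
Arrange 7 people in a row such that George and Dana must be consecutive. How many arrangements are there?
Treat the 2 as one block: (7-2+1)! × 2! = 720 × 2 = 1440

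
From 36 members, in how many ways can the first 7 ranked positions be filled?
P(36,7) = 36!/(36-7)! = 42072307200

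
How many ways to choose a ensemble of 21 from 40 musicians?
C(40,21) = 40!/(21!×19!) = 131282408400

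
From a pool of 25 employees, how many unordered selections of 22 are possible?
C(25,22) = 25!/(22!×3!) = 2300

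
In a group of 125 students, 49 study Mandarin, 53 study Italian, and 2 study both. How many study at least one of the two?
|A∪B| = |A| + |B| - |A∩B| = 49 + 53 - 2 = 100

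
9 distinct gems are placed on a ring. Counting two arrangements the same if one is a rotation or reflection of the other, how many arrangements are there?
(9-1)!/2 = 40320/2 = 20160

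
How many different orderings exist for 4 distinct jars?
4! = 24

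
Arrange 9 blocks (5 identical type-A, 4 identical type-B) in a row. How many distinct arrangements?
9! / (5! × 4!) = 126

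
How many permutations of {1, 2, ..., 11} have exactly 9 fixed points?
Choose the 9 fixed points C(11,9) = 55, derange the rest: !2 = Σ_{j=0}^{2} (-1)^j·2!/j! = 2 - 2 + 1 = 1. Product = 55 × 1 = 55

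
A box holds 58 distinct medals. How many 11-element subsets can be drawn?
C(58,11) = 58!/(11!×47!) = 227692286640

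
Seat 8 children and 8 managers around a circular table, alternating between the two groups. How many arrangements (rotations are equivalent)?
Fix one of the children: (8-1)! ways for the remaining children, × 8! ways for the managers = 5040 × 40320 = 203212800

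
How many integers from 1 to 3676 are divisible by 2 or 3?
⌊3676/2⌋ + ⌊3676/3⌋ - ⌊3676/6⌋ = 1838 + 1225 - 612 = 2451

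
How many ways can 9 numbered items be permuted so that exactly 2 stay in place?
Choose the 2 fixed points C(9,2) = 36, derange the rest: !7 = Σ_{j=0}^{7} (-1)^j·7!/j! = 5040 - 5040 + 2520 - 840 + 210 - 42 + 7 - 1 = 1854. Product = 36 × 1854 = 66744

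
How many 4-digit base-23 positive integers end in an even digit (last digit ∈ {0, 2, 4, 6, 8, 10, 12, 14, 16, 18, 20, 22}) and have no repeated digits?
Last∈{0,2,4,6,8,10,12,14,16,18,20,22}. Last=0: 9240. Last nonzero: 11×21×P(21,2) = 97020. Total = 106260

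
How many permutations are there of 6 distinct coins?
6! = 720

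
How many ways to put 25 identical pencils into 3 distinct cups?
C(25+3-1, 3-1) = C(27, 2) = 351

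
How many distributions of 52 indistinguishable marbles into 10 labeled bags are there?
C(52+10-1, 10-1) = C(61, 9) = 17341763505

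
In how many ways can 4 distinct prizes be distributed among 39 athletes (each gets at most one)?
P(39,4) = 39!/(39-4)! = 1974024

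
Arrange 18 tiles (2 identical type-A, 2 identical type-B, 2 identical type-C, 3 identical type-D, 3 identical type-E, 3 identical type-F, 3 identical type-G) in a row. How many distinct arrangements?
18! / (2! × 2! × 2! × 3! × 3! × 3! × 3!) = 617512896000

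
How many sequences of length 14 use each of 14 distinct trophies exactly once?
14! = 87178291200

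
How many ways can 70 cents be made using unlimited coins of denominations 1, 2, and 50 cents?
Coefficient of x^70 in 1/(1-x^1) · 1/(1-x^2) · 1/(1-x^50). Case on j = number of 50-cent coins (j = 0..1); remainder r = 70 - 50j is made from {1,2} in ⌊r/2⌋+1 ways. r = 70, 20 → 36 + 11 = 47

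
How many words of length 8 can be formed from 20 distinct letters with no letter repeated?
P(20,8) = 20!/(20-8)! = 5079110400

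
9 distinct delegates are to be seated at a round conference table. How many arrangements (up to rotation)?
Circular: fix one position, arrange the rest. (9-1)! = 40320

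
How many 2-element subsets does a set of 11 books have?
C(11,2) = 11!/(2!×9!) = 55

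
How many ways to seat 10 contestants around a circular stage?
Circular: fix one position, arrange the rest. (10-1)! = 362880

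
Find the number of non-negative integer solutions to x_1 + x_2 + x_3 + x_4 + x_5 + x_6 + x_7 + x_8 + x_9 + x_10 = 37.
C(37+10-1, 10-1) = C(46, 9) = 1101716330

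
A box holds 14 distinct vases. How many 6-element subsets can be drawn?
C(14,6) = 14!/(6!×8!) = 3003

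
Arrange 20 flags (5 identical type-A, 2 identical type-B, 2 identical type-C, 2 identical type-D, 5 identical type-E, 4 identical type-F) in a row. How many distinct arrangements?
20! / (5! × 2! × 2! × 2! × 5! × 4!) = 879955876800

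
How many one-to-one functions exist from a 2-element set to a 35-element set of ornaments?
P(35,2) = 35!/(35-2)! = 1190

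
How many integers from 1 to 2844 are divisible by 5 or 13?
⌊2844/5⌋ + ⌊2844/13⌋ - ⌊2844/65⌋ = 568 + 218 - 43 = 743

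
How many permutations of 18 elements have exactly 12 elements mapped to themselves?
Choose the 12 fixed points C(18,12) = 18564, derange the rest: !6 = Σ_{j=0}^{6} (-1)^j·6!/j! = 720 - 720 + 360 - 120 + 30 - 6 + 1 = 265. Product = 18564 × 265 = 4919460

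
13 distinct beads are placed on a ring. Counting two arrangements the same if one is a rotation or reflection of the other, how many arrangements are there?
(13-1)!/2 = 479001600/2 = 239500800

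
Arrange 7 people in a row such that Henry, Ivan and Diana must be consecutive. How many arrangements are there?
Treat the 3 as one block: (7-3+1)! × 3! = 120 × 6 = 720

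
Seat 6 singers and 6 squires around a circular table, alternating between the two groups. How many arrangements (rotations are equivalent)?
Fix one of the singers: (6-1)! ways for the remaining singers, × 6! ways for the squires = 120 × 720 = 86400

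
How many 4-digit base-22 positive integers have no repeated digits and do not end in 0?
Last digit: 21 nonzero choices. First digit: 20 (nonzero, ≠last). Middle 2: P(20,2) = 380. Total = 159600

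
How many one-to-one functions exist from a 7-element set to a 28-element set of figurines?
P(28,7) = 28!/(28-7)! = 5967561600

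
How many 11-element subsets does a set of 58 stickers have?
C(58,11) = 58!/(11!×47!) = 227692286640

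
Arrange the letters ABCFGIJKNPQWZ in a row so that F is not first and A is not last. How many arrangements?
By inclusion-exclusion: 13! - 2×(13-1)! + (13-2)! = 6227020800 - 958003200 + 39916800 = 5308934400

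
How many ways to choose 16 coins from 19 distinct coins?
C(19,16) = 19!/(16!×3!) = 969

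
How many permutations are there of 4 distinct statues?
4! = 24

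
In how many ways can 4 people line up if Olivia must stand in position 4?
Fix one position: (4-1)! = 6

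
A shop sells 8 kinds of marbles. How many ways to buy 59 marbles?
C(59+8-1, 8-1) = C(66, 7) = 778789440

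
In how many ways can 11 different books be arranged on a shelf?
11! = 39916800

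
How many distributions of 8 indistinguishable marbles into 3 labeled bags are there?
C(8+3-1, 3-1) = C(10, 2) = 45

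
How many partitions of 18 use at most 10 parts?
By conjugation, equals partitions of 18 into parts ≤ 10. Let r_j(i) = number of partitions of i into parts ≤ j, for i = 0..18. r_1(i) = 1 for all i; r_j(i) = r_{j-1}(i) + r_j(i-j). Rows j = 2..10: ≤2: 1 1 2 2 3 3 4 4 5 5 6 6 7 7 8 8 9 9 10; ≤3: 1 1 2 3 4 5 7 8 10 12 14 16 19 21 24 27 30 33 37; ≤4: 1 1 2 3 5 6 9 11 15 18 23 27 34 39 47 54 64 72 84; ≤5: 1 1 2 3 5 7 10 13 18 23 30 37 47 57 70 84 101 119 141; ≤6: 1 1 2 3 5 7 11 14 20 26 35 44 58 71 90 110 136 163 199; ≤7: 1 1 2 3 5 7 11 15 21 28 38 49 65 82 105 131 164 201 248; ≤8: 1 1 2 3 5 7 11 15 22 29 40 52 70 89 116 146 186 230 288; ≤9: 1 1 2 3 5 7 11 15 22 30 41 54 73 94 123 157 201 252 318; ≤10: 1 1 2 3 5 7 11 15 22 30 42 55 75 97 128 164 212 267 340. r_10(18) = 340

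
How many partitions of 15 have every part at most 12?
Let r_j(i) = number of partitions of i into parts ≤ j, for i = 0..15. r_1(i) = 1 for all i; r_j(i) = r_{j-1}(i) + r_j(i-j). Rows j = 2..12: ≤2: 1 1 2 2 3 3 4 4 5 5 6 6 7 7 8 8; ≤3: 1 1 2 3 4 5 7 8 10 12 14 16 19 21 24 27; ≤4: 1 1 2 3 5 6 9 11 15 18 23 27 34 39 47 54; ≤5: 1 1 2 3 5 7 10 13 18 23 30 37 47 57 70 84; ≤6: 1 1 2 3 5 7 11 14 20 26 35 44 58 71 90 110; ≤7: 1 1 2 3 5 7 11 15 21 28 38 49 65 82 105 131; ≤8: 1 1 2 3 5 7 11 15 22 29 40 52 70 89 116 146; ≤9: 1 1 2 3 5 7 11 15 22 30 41 54 73 94 123 157; ≤10: 1 1 2 3 5 7 11 15 22 30 42 55 75 97 128 164; ≤11: 1 1 2 3 5 7 11 15 22 30 42 56 76 99 131 169; ≤12: 1 1 2 3 5 7 11 15 22 30 42 56 77 100 133 172. r_12(15) = 172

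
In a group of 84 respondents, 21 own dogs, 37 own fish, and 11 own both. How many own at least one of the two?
|A∪B| = |A| + |B| - |A∩B| = 21 + 37 - 11 = 47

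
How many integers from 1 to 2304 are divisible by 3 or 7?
⌊2304/3⌋ + ⌊2304/7⌋ - ⌊2304/21⌋ = 768 + 329 - 109 = 988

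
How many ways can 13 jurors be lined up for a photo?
13! = 6227020800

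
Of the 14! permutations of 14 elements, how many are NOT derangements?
Complement of the derangements. !14 = Σ_{j=0}^{14} (-1)^j·14!/j! = 87178291200 - 87178291200 + 43589145600 - 14529715200 + 3632428800 - 726485760 + 121080960 - 17297280 + 2162160 - 240240 + 24024 - 2184 + 182 - 14 + 1 = 32071101049. 14! - !14 = 87178291200 - 32071101049 = 55107190151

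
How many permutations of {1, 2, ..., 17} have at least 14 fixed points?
Exactly j fixed points: C(17,j)·!(17-j); sum over j ≥ 14 (derangement numbers via !m = (m-1)·(!(m-1) + !(m-2)): !0..!3 = 1, 0, 1, 2). Σ_{j=14}^{17} C(17,j)·!(17-j) = C(17,14)·!3 + C(17,15)·!2 + C(17,16)·!1 + C(17,17)·!0 = 680·2 + 136·1 + 17·0 + 1·1 = 1497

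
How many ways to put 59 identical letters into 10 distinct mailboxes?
C(59+10-1, 10-1) = C(68, 9) = 49280065120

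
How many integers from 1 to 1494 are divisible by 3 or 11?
⌊1494/3⌋ + ⌊1494/11⌋ - ⌊1494/33⌋ = 498 + 135 - 45 = 588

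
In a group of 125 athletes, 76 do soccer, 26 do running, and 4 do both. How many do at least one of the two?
|A∪B| = |A| + |B| - |A∩B| = 76 + 26 - 4 = 98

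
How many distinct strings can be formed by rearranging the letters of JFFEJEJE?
8! / (2! × 3! × 3!) = 560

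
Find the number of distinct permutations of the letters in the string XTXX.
4! / (3! × 1!) = 4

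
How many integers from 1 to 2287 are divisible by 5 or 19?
⌊2287/5⌋ + ⌊2287/19⌋ - ⌊2287/95⌋ = 457 + 120 - 24 = 553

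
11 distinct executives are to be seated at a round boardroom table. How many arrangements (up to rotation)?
Circular: fix one position, arrange the rest. (11-1)! = 3628800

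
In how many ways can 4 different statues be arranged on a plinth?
4! = 24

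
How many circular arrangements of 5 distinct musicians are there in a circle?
Circular: fix one position, arrange the rest. (5-1)! = 24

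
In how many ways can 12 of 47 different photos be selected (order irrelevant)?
C(47,12) = 47!/(12!×35!) = 52251400851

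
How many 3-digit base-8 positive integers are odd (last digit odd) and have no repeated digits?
Last∈{1,3,5,7}. Last=0: 0. Last nonzero: 4×6×P(6,1) = 144. Total = 144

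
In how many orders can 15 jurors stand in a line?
15! = 1307674368000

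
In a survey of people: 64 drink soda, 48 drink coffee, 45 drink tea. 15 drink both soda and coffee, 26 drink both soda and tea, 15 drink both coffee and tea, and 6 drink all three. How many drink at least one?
|A∪B∪C| = 64+48+45-15-26-15+6 = 107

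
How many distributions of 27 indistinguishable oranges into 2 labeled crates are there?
C(27+2-1, 2-1) = C(28, 1) = 28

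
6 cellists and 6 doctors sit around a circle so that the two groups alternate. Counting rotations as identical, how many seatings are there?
Fix one of the cellists: (6-1)! ways for the remaining cellists, × 6! ways for the doctors = 120 × 720 = 86400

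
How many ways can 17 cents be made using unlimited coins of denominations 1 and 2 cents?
Coefficient of x^17 in 1/(1-x^1) · 1/(1-x^2). Use j coins of 2 for j = 0..⌊17/2⌋ = 8, the rest in 1s: 8 + 1 = 9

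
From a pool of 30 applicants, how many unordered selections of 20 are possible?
C(30,20) = 30!/(20!×10!) = 30045015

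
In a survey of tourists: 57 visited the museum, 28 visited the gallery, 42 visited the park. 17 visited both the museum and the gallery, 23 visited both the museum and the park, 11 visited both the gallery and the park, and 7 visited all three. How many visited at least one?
|A∪B∪C| = 57+28+42-17-23-11+7 = 83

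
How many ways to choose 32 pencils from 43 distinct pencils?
C(43,32) = 43!/(32!×11!) = 5752004349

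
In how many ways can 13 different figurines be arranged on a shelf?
13! = 6227020800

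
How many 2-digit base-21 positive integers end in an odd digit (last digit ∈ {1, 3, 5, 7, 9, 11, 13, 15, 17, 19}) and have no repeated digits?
Last∈{1,3,5,7,9,11,13,15,17,19}. Last=0: 0. Last nonzero: 10×19×P(19,0) = 190. Total = 190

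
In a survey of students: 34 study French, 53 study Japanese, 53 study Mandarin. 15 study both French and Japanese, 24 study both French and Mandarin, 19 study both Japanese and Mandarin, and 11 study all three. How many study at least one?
|A∪B∪C| = 34+53+53-15-24-19+11 = 93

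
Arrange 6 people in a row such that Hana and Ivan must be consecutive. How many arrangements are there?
Treat the 2 as one block: (6-2+1)! × 2! = 120 × 2 = 240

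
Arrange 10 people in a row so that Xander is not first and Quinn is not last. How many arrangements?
By inclusion-exclusion: 10! - 2×(10-1)! + (10-2)! = 3628800 - 725760 + 40320 = 2943360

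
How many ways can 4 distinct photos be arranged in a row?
4! = 24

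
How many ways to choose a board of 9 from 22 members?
C(22,9) = 22!/(9!×13!) = 497420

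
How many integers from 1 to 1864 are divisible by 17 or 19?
⌊1864/17⌋ + ⌊1864/19⌋ - ⌊1864/323⌋ = 109 + 98 - 5 = 202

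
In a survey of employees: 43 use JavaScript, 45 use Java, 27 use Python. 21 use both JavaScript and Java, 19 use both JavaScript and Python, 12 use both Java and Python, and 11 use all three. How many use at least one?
|A∪B∪C| = 43+45+27-21-19-12+11 = 74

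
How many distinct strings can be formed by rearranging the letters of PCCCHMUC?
8! / (1! × 1! × 1! × 4! × 1!) = 1680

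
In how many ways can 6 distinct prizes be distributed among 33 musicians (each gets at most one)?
P(33,6) = 33!/(33-6)! = 797448960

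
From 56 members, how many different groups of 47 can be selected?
C(56,47) = 56!/(47!×9!) = 7575968400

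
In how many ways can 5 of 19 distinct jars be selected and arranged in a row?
P(19,5) = 19!/(19-5)! = 1395360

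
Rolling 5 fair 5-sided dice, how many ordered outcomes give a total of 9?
Coefficient of x^9 in (x + x² + ... + x^5)^5. By inclusion-exclusion on dice exceeding 5: Σ_j (-1)^j C(5,j)·C(9-1-5j, 4) = C(5,0)·C(8,4) = 1·70 = 70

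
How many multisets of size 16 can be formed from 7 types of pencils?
C(16+7-1, 7-1) = C(22, 6) = 74613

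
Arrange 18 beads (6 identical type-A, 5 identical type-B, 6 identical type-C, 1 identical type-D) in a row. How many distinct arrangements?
18! / (6! × 5! × 6! × 1!) = 102918816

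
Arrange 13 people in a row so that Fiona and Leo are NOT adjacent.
Total - adjacent = 13! - (13-1)!×2 = 6227020800 - 958003200 = 5269017600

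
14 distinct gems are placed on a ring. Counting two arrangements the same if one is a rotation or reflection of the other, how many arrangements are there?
(14-1)!/2 = 6227020800/2 = 3113510400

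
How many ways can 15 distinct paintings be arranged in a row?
15! = 1307674368000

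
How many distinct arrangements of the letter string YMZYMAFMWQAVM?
13! / (1! × 4! × 1! × 2! × 1! × 2! × 1! × 1!) = 64864800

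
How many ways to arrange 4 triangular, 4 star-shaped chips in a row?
8! / (4! × 4!) = 70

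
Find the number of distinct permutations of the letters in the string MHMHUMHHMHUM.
12! / (5! × 2! × 5!) = 16632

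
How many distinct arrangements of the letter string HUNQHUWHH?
9! / (4! × 1! × 1! × 2! × 1!) = 7560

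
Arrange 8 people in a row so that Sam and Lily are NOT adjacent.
Total - adjacent = 8! - (8-1)!×2 = 40320 - 10080 = 30240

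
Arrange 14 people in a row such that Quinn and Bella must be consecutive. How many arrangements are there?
Treat the 2 as one block: (14-2+1)! × 2! = 6227020800 × 2 = 12454041600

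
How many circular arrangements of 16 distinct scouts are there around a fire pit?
Circular: fix one position, arrange the rest. (16-1)! = 1307674368000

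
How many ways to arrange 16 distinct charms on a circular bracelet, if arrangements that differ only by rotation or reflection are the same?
(16-1)!/2 = 1307674368000/2 = 653837184000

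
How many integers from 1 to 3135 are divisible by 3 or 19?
⌊3135/3⌋ + ⌊3135/19⌋ - ⌊3135/57⌋ = 1045 + 165 - 55 = 1155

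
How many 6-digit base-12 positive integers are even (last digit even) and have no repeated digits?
Last∈{0,2,4,6,8,10}. Last=0: 55440. Last nonzero: 5×10×P(10,4) = 252000. Total = 307440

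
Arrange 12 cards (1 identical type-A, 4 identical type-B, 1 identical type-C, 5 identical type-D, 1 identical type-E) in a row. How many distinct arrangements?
12! / (1! × 4! × 1! × 5! × 1!) = 166320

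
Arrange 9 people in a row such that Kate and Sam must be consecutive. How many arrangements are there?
Treat the 2 as one block: (9-2+1)! × 2! = 40320 × 2 = 80640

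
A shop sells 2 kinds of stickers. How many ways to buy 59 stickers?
C(59+2-1, 2-1) = C(60, 1) = 60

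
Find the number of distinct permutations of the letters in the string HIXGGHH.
7! / (3! × 2! × 1! × 1!) = 420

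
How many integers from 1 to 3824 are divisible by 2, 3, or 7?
⌊3824/2⌋+⌊3824/3⌋+⌊3824/7⌋ - ⌊3824/6⌋-⌊3824/14⌋-⌊3824/21⌋ + ⌊3824/42⌋ = 1912+1274+546 - 637-273-182 + 91 = 2731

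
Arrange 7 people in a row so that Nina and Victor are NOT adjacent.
Total - adjacent = 7! - (7-1)!×2 = 5040 - 1440 = 3600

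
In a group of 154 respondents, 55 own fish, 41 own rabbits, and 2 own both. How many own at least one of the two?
|A∪B| = |A| + |B| - |A∩B| = 55 + 41 - 2 = 94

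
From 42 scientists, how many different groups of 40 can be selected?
C(42,40) = 42!/(40!×2!) = 861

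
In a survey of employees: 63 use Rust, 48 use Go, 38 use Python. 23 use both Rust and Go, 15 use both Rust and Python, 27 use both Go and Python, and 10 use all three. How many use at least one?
|A∪B∪C| = 63+48+38-23-15-27+10 = 94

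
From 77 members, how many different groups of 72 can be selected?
C(77,72) = 77!/(72!×5!) = 19757815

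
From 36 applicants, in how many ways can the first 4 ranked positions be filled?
P(36,4) = 36!/(36-4)! = 1413720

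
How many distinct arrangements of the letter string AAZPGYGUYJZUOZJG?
16! / (2! × 2! × 3! × 2! × 1! × 1! × 3! × 2!) = 36324288000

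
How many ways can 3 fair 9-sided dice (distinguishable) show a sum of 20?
Coefficient of x^20 in (x + x² + ... + x^9)^3. By inclusion-exclusion on dice exceeding 9: Σ_j (-1)^j C(3,j)·C(20-1-9j, 2) = C(3,0)·C(19,2) - C(3,1)·C(10,2) = 1·171 - 3·45 = 36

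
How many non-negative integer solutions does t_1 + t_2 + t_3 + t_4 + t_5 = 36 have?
C(36+5-1, 5-1) = C(40, 4) = 91390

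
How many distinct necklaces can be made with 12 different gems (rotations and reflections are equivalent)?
(12-1)!/2 = 39916800/2 = 19958400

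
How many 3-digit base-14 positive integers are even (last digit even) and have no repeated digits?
Last∈{0,2,4,6,8,10,12}. Last=0: 156. Last nonzero: 6×12×P(12,1) = 864. Total = 1020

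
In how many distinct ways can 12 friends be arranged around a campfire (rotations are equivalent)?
Circular: fix one position, arrange the rest. (12-1)! = 39916800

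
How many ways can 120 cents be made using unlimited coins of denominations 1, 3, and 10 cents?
Coefficient of x^120 in 1/(1-x^1) · 1/(1-x^3) · 1/(1-x^10). Case on j = number of 10-cent coins (j = 0..12); remainder r = 120 - 10j is made from {1,3} in ⌊r/3⌋+1 ways. r = 120, 110, 100, 90, 80, 70, 60, 50, 40, 30, 20, 10, 0 → 41 + 37 + 34 + 31 + 27 + 24 + 21 + 17 + 14 + 11 + 7 + 4 + 1 = 269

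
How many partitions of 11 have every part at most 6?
Let r_j(i) = number of partitions of i into parts ≤ j, for i = 0..11. r_1(i) = 1 for all i; r_j(i) = r_{j-1}(i) + r_j(i-j). Rows j = 2..6: ≤2: 1 1 2 2 3 3 4 4 5 5 6 6; ≤3: 1 1 2 3 4 5 7 8 10 12 14 16; ≤4: 1 1 2 3 5 6 9 11 15 18 23 27; ≤5: 1 1 2 3 5 7 10 13 18 23 30 37; ≤6: 1 1 2 3 5 7 11 14 20 26 35 44. r_6(11) = 44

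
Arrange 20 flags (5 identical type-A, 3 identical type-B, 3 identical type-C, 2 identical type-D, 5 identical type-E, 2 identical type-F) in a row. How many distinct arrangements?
20! / (5! × 3! × 3! × 2! × 5! × 2!) = 1173274502400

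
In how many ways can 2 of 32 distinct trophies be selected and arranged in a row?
P(32,2) = 32!/(32-2)! = 992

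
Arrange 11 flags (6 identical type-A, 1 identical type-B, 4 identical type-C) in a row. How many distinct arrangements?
11! / (6! × 1! × 4!) = 2310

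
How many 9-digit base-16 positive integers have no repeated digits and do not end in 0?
Last digit: 15 nonzero choices. First digit: 14 (nonzero, ≠last). Middle 7: P(14,7) = 17297280. Total = 3632428800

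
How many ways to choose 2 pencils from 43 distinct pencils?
C(43,2) = 43!/(2!×41!) = 903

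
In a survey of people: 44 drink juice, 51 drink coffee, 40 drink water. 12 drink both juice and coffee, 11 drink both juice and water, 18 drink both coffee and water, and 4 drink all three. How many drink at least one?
|A∪B∪C| = 44+51+40-12-11-18+4 = 98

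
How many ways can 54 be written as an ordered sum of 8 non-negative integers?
C(54+8-1, 8-1) = C(61, 7) = 436270780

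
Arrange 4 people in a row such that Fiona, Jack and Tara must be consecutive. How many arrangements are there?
Treat the 3 as one block: (4-3+1)! × 3! = 2 × 6 = 12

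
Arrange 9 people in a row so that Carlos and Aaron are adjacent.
Treat as block: (9-1)! × 2! = 40320 × 2 = 80640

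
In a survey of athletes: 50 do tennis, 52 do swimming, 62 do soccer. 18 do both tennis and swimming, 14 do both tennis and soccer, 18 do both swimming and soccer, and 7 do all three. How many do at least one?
|A∪B∪C| = 50+52+62-18-14-18+7 = 121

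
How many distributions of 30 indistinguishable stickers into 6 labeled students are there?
C(30+6-1, 6-1) = C(35, 5) = 324632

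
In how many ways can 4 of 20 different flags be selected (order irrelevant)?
C(20,4) = 20!/(4!×16!) = 4845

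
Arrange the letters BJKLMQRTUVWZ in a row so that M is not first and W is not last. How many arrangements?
By inclusion-exclusion: 12! - 2×(12-1)! + (12-2)! = 479001600 - 79833600 + 3628800 = 402796800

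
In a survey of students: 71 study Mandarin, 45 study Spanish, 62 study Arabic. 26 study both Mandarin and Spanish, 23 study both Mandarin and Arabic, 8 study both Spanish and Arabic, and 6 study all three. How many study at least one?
|A∪B∪C| = 71+45+62-26-23-8+6 = 127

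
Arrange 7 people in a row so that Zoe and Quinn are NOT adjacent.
Total - adjacent = 7! - (7-1)!×2 = 5040 - 1440 = 3600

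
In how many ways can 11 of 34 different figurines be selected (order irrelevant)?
C(34,11) = 34!/(11!×23!) = 286097760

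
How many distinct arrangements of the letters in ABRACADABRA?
11! / (5! × 2! × 2! × 1! × 1!) = 83160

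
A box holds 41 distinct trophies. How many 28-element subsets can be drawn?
C(41,28) = 41!/(28!×13!) = 17620076360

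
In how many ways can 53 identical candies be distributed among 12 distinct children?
C(53+12-1, 12-1) = C(64, 11) = 743595781824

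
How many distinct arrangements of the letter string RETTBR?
6! / (2! × 2! × 1! × 1!) = 180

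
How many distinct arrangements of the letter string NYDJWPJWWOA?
11! / (1! × 1! × 1! × 3! × 2! × 1! × 1! × 1!) = 3326400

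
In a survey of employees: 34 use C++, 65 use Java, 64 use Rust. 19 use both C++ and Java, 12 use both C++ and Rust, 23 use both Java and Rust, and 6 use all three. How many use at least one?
|A∪B∪C| = 34+65+64-19-12-23+6 = 115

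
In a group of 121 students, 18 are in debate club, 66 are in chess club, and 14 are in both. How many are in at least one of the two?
|A∪B| = |A| + |B| - |A∩B| = 18 + 66 - 14 = 70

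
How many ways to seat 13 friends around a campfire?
Circular: fix one position, arrange the rest. (13-1)! = 479001600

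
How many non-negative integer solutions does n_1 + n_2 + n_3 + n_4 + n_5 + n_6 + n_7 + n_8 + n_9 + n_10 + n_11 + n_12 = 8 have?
C(8+12-1, 12-1) = C(19, 11) = 75582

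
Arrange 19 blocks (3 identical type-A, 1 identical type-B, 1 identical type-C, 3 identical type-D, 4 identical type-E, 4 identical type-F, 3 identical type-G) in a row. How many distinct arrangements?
19! / (3! × 1! × 1! × 3! × 4! × 4! × 3!) = 977728752000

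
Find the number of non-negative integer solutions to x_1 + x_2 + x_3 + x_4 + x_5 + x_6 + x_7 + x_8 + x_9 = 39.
C(39+9-1, 9-1) = C(47, 8) = 314457495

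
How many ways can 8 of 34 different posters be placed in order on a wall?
P(34,8) = 34!/(34-8)! = 732058145280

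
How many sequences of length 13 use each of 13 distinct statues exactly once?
13! = 6227020800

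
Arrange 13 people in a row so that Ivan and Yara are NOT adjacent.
Total - adjacent = 13! - (13-1)!×2 = 6227020800 - 958003200 = 5269017600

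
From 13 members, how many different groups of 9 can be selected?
C(13,9) = 13!/(9!×4!) = 715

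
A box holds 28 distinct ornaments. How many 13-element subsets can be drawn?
C(28,13) = 28!/(13!×15!) = 37442160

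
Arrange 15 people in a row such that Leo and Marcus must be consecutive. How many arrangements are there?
Treat the 2 as one block: (15-2+1)! × 2! = 87178291200 × 2 = 174356582400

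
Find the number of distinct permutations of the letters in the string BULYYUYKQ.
9! / (1! × 1! × 1! × 3! × 1! × 2!) = 30240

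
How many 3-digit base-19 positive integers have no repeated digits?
First digit: 18 choices (nonzero). Then descending: 18 × 18 × 17 = 5508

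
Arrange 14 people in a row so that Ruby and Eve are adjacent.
Treat as block: (14-1)! × 2! = 6227020800 × 2 = 12454041600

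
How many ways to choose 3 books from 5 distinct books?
C(5,3) = 5!/(3!×2!) = 10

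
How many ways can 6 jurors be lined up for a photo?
6! = 720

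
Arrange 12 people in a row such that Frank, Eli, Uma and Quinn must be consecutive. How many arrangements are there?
Treat the 4 as one block: (12-4+1)! × 4! = 362880 × 24 = 8709120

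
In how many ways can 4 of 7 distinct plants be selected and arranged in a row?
P(7,4) = 7!/(7-4)! = 840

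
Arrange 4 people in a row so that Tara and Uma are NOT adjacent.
Total - adjacent = 4! - (4-1)!×2 = 24 - 12 = 12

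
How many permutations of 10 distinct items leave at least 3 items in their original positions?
Exactly j fixed points: C(10,j)·!(10-j); sum over j ≥ 3 (derangement numbers via !m = (m-1)·(!(m-1) + !(m-2)): !0..!7 = 1, 0, 1, 2, 9, 44, 265, 1854). Σ_{j=3}^{10} C(10,j)·!(10-j) = C(10,3)·!7 + C(10,4)·!6 + C(10,5)·!5 + C(10,6)·!4 + C(10,7)·!3 + C(10,8)·!2 + C(10,9)·!1 + C(10,10)·!0 = 120·1854 + 210·265 + 252·44 + 210·9 + 120·2 + 45·1 + 10·0 + 1·1 = 291394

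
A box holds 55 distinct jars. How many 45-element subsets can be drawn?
C(55,45) = 55!/(45!×10!) = 29248649430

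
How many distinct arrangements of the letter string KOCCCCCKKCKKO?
13! / (6! × 2! × 5!) = 36036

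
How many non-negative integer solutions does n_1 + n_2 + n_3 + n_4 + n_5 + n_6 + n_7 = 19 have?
C(19+7-1, 7-1) = C(25, 6) = 177100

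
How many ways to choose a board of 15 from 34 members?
C(34,15) = 34!/(15!×19!) = 1855967520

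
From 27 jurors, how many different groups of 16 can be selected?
C(27,16) = 27!/(16!×11!) = 13037895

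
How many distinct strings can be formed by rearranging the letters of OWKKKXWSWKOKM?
13! / (3! × 1! × 1! × 1! × 2! × 5!) = 4324320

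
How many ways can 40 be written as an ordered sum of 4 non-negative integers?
C(40+4-1, 4-1) = C(43, 3) = 12341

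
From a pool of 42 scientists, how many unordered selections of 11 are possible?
C(42,11) = 42!/(11!×31!) = 4280561376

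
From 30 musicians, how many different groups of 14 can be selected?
C(30,14) = 30!/(14!×16!) = 145422675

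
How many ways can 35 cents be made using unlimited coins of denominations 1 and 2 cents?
Coefficient of x^35 in 1/(1-x^1) · 1/(1-x^2). Use j coins of 2 for j = 0..⌊35/2⌋ = 17, the rest in 1s: 17 + 1 = 18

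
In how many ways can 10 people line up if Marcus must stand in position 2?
Fix one position: (10-1)! = 362880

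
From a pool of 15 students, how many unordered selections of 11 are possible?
C(15,11) = 15!/(11!×4!) = 1365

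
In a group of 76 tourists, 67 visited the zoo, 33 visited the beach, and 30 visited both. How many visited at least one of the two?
|A∪B| = |A| + |B| - |A∩B| = 67 + 33 - 30 = 70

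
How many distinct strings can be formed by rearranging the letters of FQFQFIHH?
8! / (2! × 2! × 3! × 1!) = 1680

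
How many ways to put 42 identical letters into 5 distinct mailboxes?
C(42+5-1, 5-1) = C(46, 4) = 163185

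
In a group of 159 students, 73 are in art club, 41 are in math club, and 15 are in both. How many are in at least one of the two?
|A∪B| = |A| + |B| - |A∩B| = 73 + 41 - 15 = 99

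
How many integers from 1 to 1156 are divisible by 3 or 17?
⌊1156/3⌋ + ⌊1156/17⌋ - ⌊1156/51⌋ = 385 + 68 - 22 = 431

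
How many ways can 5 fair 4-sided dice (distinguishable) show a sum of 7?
Coefficient of x^7 in (x + x² + ... + x^4)^5. By inclusion-exclusion on dice exceeding 4: Σ_j (-1)^j C(5,j)·C(7-1-4j, 4) = C(5,0)·C(6,4) = 1·15 = 15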